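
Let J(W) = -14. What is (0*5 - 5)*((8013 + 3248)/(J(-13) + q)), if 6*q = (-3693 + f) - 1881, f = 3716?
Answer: 168915/971 ≈ 173.96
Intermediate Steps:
q = -929/3 (q = ((-3693 + 3716) - 1881)/6 = (23 - 1881)/6 = (1/6)*(-1858) = -929/3 ≈ -309.67)
(0*5 - 5)*((8013 + 3248)/(J(-13) + q)) = (0*5 - 5)*((8013 + 3248)/(-14 - 929/3)) = (0 - 5)*(11261/(-971/3)) = -56305*(-3)/971 = -5*(-33783/971) = 168915/971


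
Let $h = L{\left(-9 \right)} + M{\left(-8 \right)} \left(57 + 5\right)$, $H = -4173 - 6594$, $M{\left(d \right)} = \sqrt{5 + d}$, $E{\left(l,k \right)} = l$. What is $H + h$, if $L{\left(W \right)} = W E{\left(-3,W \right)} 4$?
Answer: $-10659 + 62 i \sqrt{3} \approx -10659.0 + 107.39 i$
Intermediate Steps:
$L{\left(W \right)} = - 12 W$ ($L{\left(W \right)} = W \left(-3\right) 4 = - 3 W 4 = - 12 W$)
$H = -10767$
$h = 108 + 62 i \sqrt{3}$ ($h = \left(-12\right) \left(-9\right) + \sqrt{5 - 8} \left(57 + 5\right) = 108 + \sqrt{-3} \cdot 62 = 108 + i \sqrt{3} \cdot 62 = 108 + 62 i \sqrt{3} \approx 108.0 + 107.39 i$)
$H + h = -10767 + \left(108 + 62 i \sqrt{3}\right) = -10659 + 62 i \sqrt{3}$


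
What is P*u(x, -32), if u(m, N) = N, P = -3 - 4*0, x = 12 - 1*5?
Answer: 96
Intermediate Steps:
x = 7 (x = 12 - 5 = 7)
P = -3 (P = -3 + 0 = -3)
P*u(x, -32) = -3*(-32) = 96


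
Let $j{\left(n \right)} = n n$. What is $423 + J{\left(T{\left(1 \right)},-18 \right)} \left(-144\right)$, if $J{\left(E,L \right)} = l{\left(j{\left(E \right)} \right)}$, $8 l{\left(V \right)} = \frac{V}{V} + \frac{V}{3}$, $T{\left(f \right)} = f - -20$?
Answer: $-2241$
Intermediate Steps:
$j{\left(n \right)} = n^{2}$
$T{\left(f \right)} = 20 + f$ ($T{\left(f \right)} = f + 20 = 20 + f$)
$l{\left(V \right)} = \frac{1}{8} + \frac{V}{24}$ ($l{\left(V \right)} = \frac{\frac{V}{V} + \frac{V}{3}}{8} = \frac{1 + V \frac{1}{3}}{8} = \frac{1 + \frac{V}{3}}{8} = \frac{1}{8} + \frac{V}{24}$)
$J{\left(E,L \right)} = \frac{1}{8} + \frac{E^{2}}{24}$
$423 + J{\left(T{\left(1 \right)},-18 \right)} \left(-144\right) = 423 + \left(\frac{1}{8} + \frac{\left(20 + 1\right)^{2}}{24}\right) \left(-144\right) = 423 + \left(\frac{1}{8} + \frac{21^{2}}{24}\right) \left(-144\right) = 423 + \left(\frac{1}{8} + \frac{1}{24} \cdot 441\right) \left(-144\right) = 423 + \left(\frac{1}{8} + \frac{147}{8}\right) \left(-144\right) = 423 + \frac{37}{2} \left(-144\right) = 423 - 2664 = -2241$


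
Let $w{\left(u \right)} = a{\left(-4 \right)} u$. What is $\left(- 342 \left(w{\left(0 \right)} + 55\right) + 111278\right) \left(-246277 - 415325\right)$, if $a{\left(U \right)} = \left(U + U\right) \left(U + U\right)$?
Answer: $-61177013736$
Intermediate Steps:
$a{\left(U \right)} = 4 U^{2}$ ($a{\left(U \right)} = 2 U 2 U = 4 U^{2}$)
$w{\left(u \right)} = 64 u$ ($w{\left(u \right)} = 4 \left(-4\right)^{2} u = 4 \cdot 16 u = 64 u$)
$\left(- 342 \left(w{\left(0 \right)} + 55\right) + 111278\right) \left(-246277 - 415325\right) = \left(- 342 \left(64 \cdot 0 + 55\right) + 111278\right) \left(-246277 - 415325\right) = \left(- 342 \left(0 + 55\right) + 111278\right) \left(-661602\right) = \left(\left(-342\right) 55 + 111278\right) \left(-661602\right) = \left(-18810 + 111278\right) \left(-661602\right) = 92468 \left(-661602\right) = -61177013736$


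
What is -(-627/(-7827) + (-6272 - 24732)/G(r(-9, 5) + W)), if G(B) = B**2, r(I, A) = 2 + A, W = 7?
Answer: 20212118/127841 ≈ 158.10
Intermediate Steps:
-(-627/(-7827) + (-6272 - 24732)/G(r(-9, 5) + W)) = -(-627/(-7827) + (-6272 - 24732)/(((2 + 5) + 7)**2)) = -(-627*(-1/7827) - 31004/(7 + 7)**2) = -(209/2609 - 31004/(14**2)) = -(209/2609 - 31004/196) = -(209/2609 - 31004*1/196) = -(209/2609 - 7751/49) = -1*(-20212118/127841) = 20212118/127841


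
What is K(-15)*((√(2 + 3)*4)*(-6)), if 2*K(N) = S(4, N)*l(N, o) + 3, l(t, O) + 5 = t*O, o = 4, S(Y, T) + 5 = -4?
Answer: -7056*√5 ≈ -15778.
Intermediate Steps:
S(Y, T) = -9 (S(Y, T) = -5 - 4 = -9)
l(t, O) = -5 + O*t (l(t, O) = -5 + t*O = -5 + O*t)
K(N) = 24 - 18*N (K(N) = (-9*(-5 + 4*N) + 3)/2 = ((45 - 36*N) + 3)/2 = (48 - 36*N)/2 = 24 - 18*N)
K(-15)*((√(2 + 3)*4)*(-6)) = (24 - 18*(-15))*((√(2 + 3)*4)*(-6)) = (24 + 270)*((√5*4)*(-6)) = 294*((4*√5)*(-6)) = 294*(-24*√5) = -7056*√5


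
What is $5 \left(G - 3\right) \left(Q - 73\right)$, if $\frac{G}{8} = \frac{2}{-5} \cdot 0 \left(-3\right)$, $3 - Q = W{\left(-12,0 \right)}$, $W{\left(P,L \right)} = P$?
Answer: $870$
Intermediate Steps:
$Q = 15$ ($Q = 3 - -12 = 3 + 12 = 15$)
$G = 0$ ($G = 8 \frac{2}{-5} \cdot 0 \left(-3\right) = 8 \cdot 2 \left(- \frac{1}{5}\right) 0 \left(-3\right) = 8 \left(- \frac{2}{5}\right) 0 \left(-3\right) = 8 \cdot 0 \left(-3\right) = 8 \cdot 0 = 0$)
$5 \left(G - 3\right) \left(Q - 73\right) = 5 \left(0 - 3\right) \left(15 - 73\right) = 5 \left(-3\right) \left(-58\right) = \left(-15\right) \left(-58\right) = 870$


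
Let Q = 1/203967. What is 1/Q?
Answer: 203967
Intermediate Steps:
Q = 1/203967 ≈ 4.9028e-6
1/Q = 1/(1/203967) = 203967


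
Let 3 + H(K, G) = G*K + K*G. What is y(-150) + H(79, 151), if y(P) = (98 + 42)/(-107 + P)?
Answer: 6130595/257 ≈ 23854.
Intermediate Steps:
y(P) = 140/(-107 + P)
H(K, G) = -3 + 2*G*K (H(K, G) = -3 + (G*K + K*G) = -3 + (G*K + G*K) = -3 + 2*G*K)
y(-150) + H(79, 151) = 140/(-107 - 150) + (-3 + 2*151*79) = 140/(-257) + (-3 + 23858) = 140*(-1/257) + 23855 = -140/257 + 23855 = 6130595/257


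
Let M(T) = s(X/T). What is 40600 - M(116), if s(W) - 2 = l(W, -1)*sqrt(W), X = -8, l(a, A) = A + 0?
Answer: 40598 + I*sqrt(58)/29 ≈ 40598.0 + 0.26261*I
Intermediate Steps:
l(a, A) = A
s(W) = 2 - sqrt(W)
M(T) = 2 - 2*sqrt(2)*sqrt(-1/T) (M(T) = 2 - sqrt(-8/T) = 2 - 2*sqrt(2)*sqrt(-1/T))
40600 - M(116) = 40600 - (2 - 2*sqrt(2)*sqrt(-1/116)) = 40600 - (2 - 2*sqrt(2)*I*sqrt(29)/58) = 40600 - (2 - I*sqrt(58)/29) = 40600 + (-2 + I*sqrt(58)/29) = 40598 + I*sqrt(58)/29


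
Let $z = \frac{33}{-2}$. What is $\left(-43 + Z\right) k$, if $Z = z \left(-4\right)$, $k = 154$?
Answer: $3542$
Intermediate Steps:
$z = - \frac{33}{2}$ ($z = 33 \left(- \frac{1}{2}\right) = - \frac{33}{2} \approx -16.5$)
$Z = 66$ ($Z = \left(- \frac{33}{2}\right) \left(-4\right) = 66$)
$\left(-43 + Z\right) k = \left(-43 + 66\right) 154 = 23 \cdot 154 = 3542$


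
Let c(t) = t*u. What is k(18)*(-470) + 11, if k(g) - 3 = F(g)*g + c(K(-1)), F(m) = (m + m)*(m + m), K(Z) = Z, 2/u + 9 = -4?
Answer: -142553207/13 ≈ -1.0966e+7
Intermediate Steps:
u = -2/13 (u = 2/(-9 - 4) = 2/(-13) = 2*(-1/13) = -2/13 ≈ -0.15385)
c(t) = -2*t/13 (c(t) = t*(-2/13) = -2*t/13)
F(m) = 4*m**2 (F(m) = (2*m)*(2*m) = 4*m**2)
k(g) = 41/13 + 4*g**3 (k(g) = 3 + ((4*g**2)*g - 2/13*(-1)) = 3 + (4*g**3 + 2/13) = 3 + (2/13 + 4*g**3) = 41/13 + 4*g**3)
k(18)*(-470) + 11 = (41/13 + 4*18**3)*(-470) + 11 = (41/13 + 4*5832)*(-470) + 11 = (41/13 + 23328)*(-470) + 11 = (303305/13)*(-470) + 11 = -142553350/13 + 11 = -142553207/13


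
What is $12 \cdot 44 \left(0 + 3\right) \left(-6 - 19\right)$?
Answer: $-39600$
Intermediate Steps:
$12 \cdot 44 \left(0 + 3\right) \left(-6 - 19\right) = 528 \cdot 3 \left(-25\right) = 528 \left(-75\right) = -39600$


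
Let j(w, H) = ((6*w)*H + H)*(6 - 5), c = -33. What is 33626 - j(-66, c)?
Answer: 20591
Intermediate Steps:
j(w, H) = H + 6*H*w (j(w, H) = (6*H*w + H)*1 = (H + 6*H*w)*1 = H + 6*H*w)
33626 - j(-66, c) = 33626 - (-33)*(1 + 6*(-66)) = 33626 - (-33)*(1 - 396) = 33626 - (-33)*(-395) = 33626 - 1*13035 = 33626 - 13035 = 20591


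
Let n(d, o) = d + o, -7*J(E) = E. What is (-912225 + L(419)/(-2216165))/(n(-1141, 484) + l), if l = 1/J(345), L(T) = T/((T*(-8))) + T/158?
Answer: 3833031558073791/2760699942784 ≈ 1388.4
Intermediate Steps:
J(E) = -E/7
L(T) = -⅛ + T/158 (L(T) = T/((-8*T)) + T*(1/158) = T*(-1/(8*T)) + T/158 = -⅛ + T/158)
l = -7/345 (l = 1/(-⅐*345) = 1/(-345/7) = -7/345 ≈ -0.020290)
(-912225 + L(419)/(-2216165))/(n(-1141, 484) + l) = (-912225 + (-⅛ + (1/158)*419)/(-2216165))/((-1141 + 484) - 7/345) = (-912225 + (-⅛ + 419/158)*(-1/2216165))/(-657 - 7/345) = (-912225 + (1597/632)*(-1/2216165))/(-226672/345) = (-912225 - 1597/1400616280)*(-345/226672) = -1277677186024597/1400616280*(-345/226672) = 3833031558073791/2760699942784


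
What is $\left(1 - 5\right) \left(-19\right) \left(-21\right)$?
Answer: $-1596$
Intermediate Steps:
$\left(1 - 5\right) \left(-19\right) \left(-21\right) = \left(-4\right) \left(-19\right) \left(-21\right) = 76 \left(-21\right) = -1596$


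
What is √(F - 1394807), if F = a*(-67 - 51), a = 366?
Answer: I*√1437995 ≈ 1199.2*I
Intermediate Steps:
F = -43188 (F = 366*(-67 - 51) = 366*(-118) = -43188)
√(F - 1394807) = √(-43188 - 1394807) = √(-1437995) = I*√1437995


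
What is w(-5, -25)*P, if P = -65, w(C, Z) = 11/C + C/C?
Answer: 78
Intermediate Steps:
w(C, Z) = 1 + 11/C (w(C, Z) = 11/C + 1 = 1 + 11/C)
w(-5, -25)*P = ((11 - 5)/(-5))*(-65) = -⅕*6*(-65) = -6/5*(-65) = 78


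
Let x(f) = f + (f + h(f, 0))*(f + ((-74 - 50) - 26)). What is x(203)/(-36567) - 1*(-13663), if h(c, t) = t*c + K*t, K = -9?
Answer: 55511551/4063 ≈ 13663.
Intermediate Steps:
h(c, t) = -9*t + c*t (h(c, t) = t*c - 9*t = c*t - 9*t = -9*t + c*t)
x(f) = f + f*(-150 + f) (x(f) = f + (f + 0*(-9 + f))*(f + ((-74 - 50) - 26)) = f + (f + 0)*(f + (-124 - 26)) = f + f*(f - 150) = f + f*(-150 + f))
x(203)/(-36567) - 1*(-13663) = (203*(-149 + 203))/(-36567) - 1*(-13663) = (203*54)*(-1/36567) + 13663 = 10962*(-1/36567) + 13663 = -1218/4063 + 13663 = 55511551/4063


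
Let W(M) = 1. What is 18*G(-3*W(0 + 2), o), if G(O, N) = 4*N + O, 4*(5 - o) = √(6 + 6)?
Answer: 306 - 36*√3 ≈ 243.65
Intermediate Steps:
o = 5 - √3/2 (o = 5 - √(6 + 6)/4 = 5 - √3/2 ≈ 4.1340)
G(O, N) = O + 4*N
18*G(-3*W(0 + 2), o) = 18*(-3*1 + 4*(5 - √3/2)) = 18*(-3 + (20 - 2*√3)) = 18*(17 - 2*√3) = 306 - 36*√3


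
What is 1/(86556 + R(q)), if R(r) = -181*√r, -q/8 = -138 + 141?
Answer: 7213/624393950 + 181*I*√6/3746363700 ≈ 1.1552e-5 + 1.1834e-7*I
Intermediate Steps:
q = -24 (q = -8*(-138 + 141) = -8*3 = -24)
1/(86556 + R(q)) = 1/(86556 - 362*I*√6)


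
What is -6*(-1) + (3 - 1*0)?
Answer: 9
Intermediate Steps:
-6*(-1) + (3 - 1*0) = 6 + (3 + 0) = 6 + 3 = 9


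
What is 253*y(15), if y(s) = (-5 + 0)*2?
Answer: -2530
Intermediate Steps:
y(s) = -10 (y(s) = -5*2 = -10)
253*y(15) = 253*(-10) = -2530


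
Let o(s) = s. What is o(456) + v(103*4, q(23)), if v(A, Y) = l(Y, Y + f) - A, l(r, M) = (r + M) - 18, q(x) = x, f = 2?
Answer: 74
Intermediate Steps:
l(r, M) = -18 + M + r (l(r, M) = (M + r) - 18 = -18 + M + r)
v(A, Y) = -16 - A + 2*Y (v(A, Y) = (-18 + (Y + 2) + Y) - A = (-18 + (2 + Y) + Y) - A = (-16 + 2*Y) - A = -16 - A + 2*Y)
o(456) + v(103*4, q(23)) = 456 + (-16 - 103*4 + 2*23) = 456 + (-16 - 1*412 + 46) = 456 + (-16 - 412 + 46) = 456 - 382 = 74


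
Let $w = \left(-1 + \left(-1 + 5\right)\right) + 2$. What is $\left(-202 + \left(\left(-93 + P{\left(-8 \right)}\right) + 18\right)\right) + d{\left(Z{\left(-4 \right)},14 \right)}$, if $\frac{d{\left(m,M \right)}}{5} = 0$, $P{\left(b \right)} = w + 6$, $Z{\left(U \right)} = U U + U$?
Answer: $-266$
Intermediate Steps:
$w = 5$ ($w = \left(-1 + 4\right) + 2 = 3 + 2 = 5$)
$Z{\left(U \right)} = U + U^{2}$ ($Z{\left(U \right)} = U^{2} + U = U + U^{2}$)
$P{\left(b \right)} = 11$ ($P{\left(b \right)} = 5 + 6 = 11$)
$d{\left(m,M \right)} = 0$ ($d{\left(m,M \right)} = 5 \cdot 0 = 0$)
$\left(-202 + \left(\left(-93 + P{\left(-8 \right)}\right) + 18\right)\right) + d{\left(Z{\left(-4 \right)},14 \right)} = \left(-202 + \left(\left(-93 + 11\right) + 18\right)\right) + 0 = \left(-202 + \left(-82 + 18\right)\right) + 0 = \left(-202 - 64\right) + 0 = -266 + 0 = -266$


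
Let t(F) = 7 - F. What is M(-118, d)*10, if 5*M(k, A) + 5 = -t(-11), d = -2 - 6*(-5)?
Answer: -46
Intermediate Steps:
d = 28 (d = -2 + 30 = 28)
M(k, A) = -23/5 (M(k, A) = -1 + (-(7 - 1*(-11)))/5 = -1 + (-(7 + 11))/5 = -1 + (-1*18)/5 = -1 + (⅕)*(-18) = -1 - 18/5 = -23/5)
M(-118, d)*10 = -23/5*10 = -46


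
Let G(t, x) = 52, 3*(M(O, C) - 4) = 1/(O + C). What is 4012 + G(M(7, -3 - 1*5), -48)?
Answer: 4064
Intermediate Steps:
M(O, C) = 4 + 1/(3*(C + O)) (M(O, C) = 4 + 1/(3*(O + C)) = 4 + 1/(3*(C + O)))
4012 + G(M(7, -3 - 1*5), -48) = 4012 + 52 = 4064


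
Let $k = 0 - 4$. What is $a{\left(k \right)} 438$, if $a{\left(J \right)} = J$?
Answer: $-1752$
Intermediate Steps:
$k = -4$
$a{\left(k \right)} 438 = \left(-4\right) 438 = -1752$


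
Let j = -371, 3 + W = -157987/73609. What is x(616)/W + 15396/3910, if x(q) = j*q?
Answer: 16445262584546/370290685 ≈ 44412.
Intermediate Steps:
W = -378814/73609 (W = -3 - 157987/73609 = -378814/73609 ≈ -5.1463)
x(q) = -371*q
x(616)/W + 15396/3910 = (-371*616)/(-378814/73609) + 15396/3910 = -228536*(-73609/378814) + 15396*(1/3910) = 8411153212/189407 + 7698/1955 = 16445262584546/370290685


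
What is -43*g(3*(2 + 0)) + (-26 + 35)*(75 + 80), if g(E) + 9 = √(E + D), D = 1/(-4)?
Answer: 1782 - 43*√23/2 ≈ 1678.9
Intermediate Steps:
D = -¼ ≈ -0.25000
g(E) = -9 + √(-¼ + E) (g(E) = -9 + √(E - ¼) = -9 + √(-¼ + E))
-43*g(3*(2 + 0)) + (-26 + 35)*(75 + 80) = -43*(-9 + √(-1 + 4*(3*(2 + 0)))/2) + (-26 + 35)*(75 + 80) = -43*(-9 + √(-1 + 4*(3*2))/2) + 9*155 = -43*(-9 + √(-1 + 4*6)/2) + 1395 = -43*(-9 + √(-1 + 24)/2) + 1395 = -43*(-9 + √23/2) + 1395 = (387 - 43*√23/2) + 1395 = 1782 - 43*√23/2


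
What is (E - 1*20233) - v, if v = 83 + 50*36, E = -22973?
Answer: -45089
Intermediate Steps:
v = 1883 (v = 83 + 1800 = 1883)
(E - 1*20233) - v = (-22973 - 1*20233) - 1*1883 = (-22973 - 20233) - 1883 = -43206 - 1883 = -45089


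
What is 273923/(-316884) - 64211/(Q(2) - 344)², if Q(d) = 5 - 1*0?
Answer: -17275647869/12138875388 ≈ -1.4232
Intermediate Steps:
Q(d) = 5 (Q(d) = 5 + 0 = 5)
273923/(-316884) - 64211/(Q(2) - 344)² = 273923/(-316884) - 64211/(5 - 344)² = 273923*(-1/316884) - 64211/((-339)²) = -273923/316884 - 64211/114921 = -17275647869/12138875388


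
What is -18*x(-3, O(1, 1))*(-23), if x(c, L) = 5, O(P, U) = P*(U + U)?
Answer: 2070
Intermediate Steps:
O(P, U) = 2*P*U (O(P, U) = P*(2*U) = 2*P*U)
-18*x(-3, O(1, 1))*(-23) = -18*5*(-23) = -90*(-23) = 2070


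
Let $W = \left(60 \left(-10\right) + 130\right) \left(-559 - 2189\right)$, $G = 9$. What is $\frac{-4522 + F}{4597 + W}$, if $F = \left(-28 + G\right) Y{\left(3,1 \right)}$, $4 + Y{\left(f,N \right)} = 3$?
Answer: $- \frac{4503}{1296157} \approx -0.0034741$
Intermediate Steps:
$Y{\left(f,N \right)} = -1$ ($Y{\left(f,N \right)} = -4 + 3 = -1$)
$W = 1291560$ ($W = \left(-600 + 130\right) \left(-2748\right) = \left(-470\right) \left(-2748\right) = 1291560$)
$F = 19$ ($F = \left(-28 + 9\right) \left(-1\right) = \left(-19\right) \left(-1\right) = 19$)
$\frac{-4522 + F}{4597 + W} = \frac{-4522 + 19}{4597 + 1291560} = - \frac{4503}{1296157}$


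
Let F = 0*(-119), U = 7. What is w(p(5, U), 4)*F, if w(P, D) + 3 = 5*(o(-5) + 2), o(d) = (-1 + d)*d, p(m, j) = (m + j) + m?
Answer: 0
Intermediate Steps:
p(m, j) = j + 2*m (p(m, j) = (j + m) + m = j + 2*m)
o(d) = d*(-1 + d)
w(P, D) = 157 (w(P, D) = -3 + 5*(-5*(-1 - 5) + 2) = -3 + 5*(-5*(-6) + 2) = -3 + 5*(30 + 2) = -3 + 5*32 = -3 + 160 = 157)
F = 0
w(p(5, U), 4)*F = 157*0 = 0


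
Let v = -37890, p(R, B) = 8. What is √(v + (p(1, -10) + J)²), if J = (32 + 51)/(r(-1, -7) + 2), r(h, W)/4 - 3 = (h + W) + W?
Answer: 9*I*√988815/46 ≈ 194.55*I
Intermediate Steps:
r(h, W) = 12 + 4*h + 8*W (r(h, W) = 12 + 4*((h + W) + W) = 12 + 4*((W + h) + W) = 12 + 4*(h + 2*W) = 12 + (4*h + 8*W) = 12 + 4*h + 8*W)
J = -83/46 (J = (32 + 51)/((12 + 4*(-1) + 8*(-7)) + 2) = 83/((12 - 4 - 56) + 2) = 83/(-48 + 2) = 83/(-46) = 83*(-1/46) = -83/46 ≈ -1.8043)
√(v + (p(1, -10) + J)²) = √(-37890 + (8 - 83/46)²) = √(-37890 + (285/46)²) = √(-37890 + 81225/2116) = √(-80094015/2116) = 9*I*√988815/46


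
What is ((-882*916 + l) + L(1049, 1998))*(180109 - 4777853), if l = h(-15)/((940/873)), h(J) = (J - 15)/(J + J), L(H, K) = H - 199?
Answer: 872005146552452/235 ≈ 3.7107e+12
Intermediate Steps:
L(H, K) = -199 + H
h(J) = (-15 + J)/(2*J) (h(J) = (-15 + J)/((2*J)) = (-15 + J)*(1/(2*J)) = (-15 + J)/(2*J))
l = 873/940 (l = ((½)*(-15 - 15)/(-15))/((940/873)) = ((½)*(-1/15)*(-30))/((940*(1/873))) = 1/(940/873) = 1*(873/940) = 873/940 ≈ 0.92872)
((-882*916 + l) + L(1049, 1998))*(180109 - 4777853) = ((-882*916 + 873/940) + (-199 + 1049))*(180109 - 4777853) = ((-807912 + 873/940) + 850)*(-4597744) = (-759436407/940 + 850)*(-4597744) = -758637407/940*(-4597744) = 872005146552452/235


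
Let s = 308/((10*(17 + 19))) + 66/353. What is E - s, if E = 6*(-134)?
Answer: -25576201/31770 ≈ -805.04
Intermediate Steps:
E = -804
s = 33121/31770 (s = 308/((10*36)) + 66*(1/353) = 308/360 + 66/353 = 308*(1/360) + 66/353 = 77/90 + 66/353 = 33121/31770 ≈ 1.0425)
E - s = -804 - 1*33121/31770 = -804 - 33121/31770 = -25576201/31770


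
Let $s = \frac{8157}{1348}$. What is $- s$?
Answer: $- \frac{8157}{1348} \approx -6.0512$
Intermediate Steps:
$s = \frac{8157}{1348}$ ($s = 8157 \cdot \frac{1}{1348} = \frac{8157}{1348} \approx 6.0512$)
$- s = \left(-1\right) \frac{8157}{1348} = - \frac{8157}{1348}$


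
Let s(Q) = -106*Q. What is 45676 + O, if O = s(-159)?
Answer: 62530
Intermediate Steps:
O = 16854 (O = -106*(-159) = 16854)
45676 + O = 45676 + 16854 = 62530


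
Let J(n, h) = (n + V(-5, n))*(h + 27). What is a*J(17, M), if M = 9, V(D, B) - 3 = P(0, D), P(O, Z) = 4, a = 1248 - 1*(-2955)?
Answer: 3631392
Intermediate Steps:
a = 4203 (a = 1248 + 2955 = 4203)
V(D, B) = 7 (V(D, B) = 3 + 4 = 7)
J(n, h) = (7 + n)*(27 + h) (J(n, h) = (n + 7)*(h + 27) = (7 + n)*(27 + h))
a*J(17, M) = 4203*(189 + 7*9 + 27*17 + 9*17) = 4203*(189 + 63 + 459 + 153) = 4203*864 = 3631392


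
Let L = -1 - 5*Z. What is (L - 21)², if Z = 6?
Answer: 2704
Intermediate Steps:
L = -31 (L = -1 - 5*6 = -1 - 30 = -31)
(L - 21)² = (-31 - 21)² = (-52)² = 2704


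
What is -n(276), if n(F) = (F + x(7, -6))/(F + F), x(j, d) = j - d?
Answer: -289/552 ≈ -0.52355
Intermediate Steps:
n(F) = (13 + F)/(2*F) (n(F) = (F + (7 - 1*(-6)))/(F + F) = (F + (7 + 6))/((2*F)) = (F + 13)*(1/(2*F)) = (13 + F)*(1/(2*F)) = (13 + F)/(2*F))
-n(276) = -(13 + 276)/(2*276) = -289/(2*276) = -1*289/552 = -289/552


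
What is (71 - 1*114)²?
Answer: 1849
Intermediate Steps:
(71 - 1*114)² = (71 - 114)² = (-43)² = 1849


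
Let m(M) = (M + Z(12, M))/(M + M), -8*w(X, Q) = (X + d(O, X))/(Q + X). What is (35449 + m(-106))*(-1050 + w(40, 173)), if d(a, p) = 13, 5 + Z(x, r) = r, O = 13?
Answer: -4482320314155/120416 ≈ -3.7224e+7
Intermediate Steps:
Z(x, r) = -5 + r
w(X, Q) = -(13 + X)/(8*(Q + X)) (w(X, Q) = -(X + 13)/(8*(Q + X)) = -(13 + X)/(8*(Q + X)))
m(M) = (-5 + 2*M)/(2*M) (m(M) = (M + (-5 + M))/(M + M) = (-5 + 2*M)/((2*M)) = (-5 + 2*M)*(1/(2*M)) = (-5 + 2*M)/(2*M))
(35449 + m(-106))*(-1050 + w(40, 173)) = (35449 + (-5/2 - 106)/(-106))*(-1050 + (-13 - 1*40)/(8*(173 + 40))) = (35449 - 1/106*(-217/2))*(-1050 + (1/8)*(-13 - 40)/213) = (35449 + 217/212)*(-1050 + (1/8)*(1/213)*(-53)) = 7515405*(-1050 - 53/1704)/212 = (7515405/212)*(-1789253/1704) = -4482320314155/120416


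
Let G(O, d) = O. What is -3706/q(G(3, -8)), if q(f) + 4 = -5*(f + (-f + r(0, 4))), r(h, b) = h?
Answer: 1853/2 ≈ 926.50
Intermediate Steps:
q(f) = -4 (q(f) = -4 - 5*(f + (-f + 0)) = -4 - 5*(f - f) = -4 - 5*0 = -4 + 0 = -4)
-3706/q(G(3, -8)) = -3706/(-4) = -3706*(-¼) = 1853/2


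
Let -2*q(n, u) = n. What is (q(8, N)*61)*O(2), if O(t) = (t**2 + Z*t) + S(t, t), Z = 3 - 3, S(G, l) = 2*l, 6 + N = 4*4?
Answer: -1952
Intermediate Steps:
N = 10 (N = -6 + 4*4 = -6 + 16 = 10)
Z = 0
q(n, u) = -n/2
O(t) = t**2 + 2*t (O(t) = (t**2 + 0*t) + 2*t = (t**2 + 0) + 2*t = t**2 + 2*t)
(q(8, N)*61)*O(2) = (-1/2*8*61)*(2*(2 + 2)) = (-4*61)*(2*4) = -244*8 = -1952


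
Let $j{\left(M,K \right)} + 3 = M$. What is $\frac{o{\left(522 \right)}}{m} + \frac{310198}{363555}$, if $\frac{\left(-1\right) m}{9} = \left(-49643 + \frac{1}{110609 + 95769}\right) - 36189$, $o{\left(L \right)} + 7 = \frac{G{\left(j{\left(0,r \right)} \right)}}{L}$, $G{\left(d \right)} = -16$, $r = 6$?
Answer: $\frac{95608441914646984}{112055196588751215} \approx 0.85323$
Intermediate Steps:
$j{\left(M,K \right)} = -3 + M$
$o{\left(L \right)} = -7 - \frac{16}{L}$
$m = \frac{159424528455}{206378}$ ($m = - 9 \left(\left(-49643 + \frac{1}{110609 + 95769}\right) - 36189\right) = - 9 \left(\left(-49643 + \frac{1}{206378}\right) - 36189\right) = - 9 \left(- \frac{10245223053}{206378} - 36189\right) = \left(-9\right) \left(- \frac{17713836495}{206378}\right) = \frac{159424528455}{206378} \approx 7.7249 \cdot 10^{5}$)
$\frac{o{\left(522 \right)}}{m} + \frac{310198}{363555} = \frac{-7 - \frac{16}{522}}{\frac{159424528455}{206378}} + \frac{310198}{363555} = \left(-7 - \frac{8}{261}\right) \frac{206378}{159424528455} + 310198 \cdot \frac{1}{363555} = \left(-7 - \frac{8}{261}\right) \frac{206378}{159424528455} + \frac{310198}{363555} = \left(- \frac{1835}{261}\right) \frac{206378}{159424528455} + \frac{310198}{363555} = - \frac{75740726}{8321960385351} + \frac{310198}{363555} = \frac{95608441914646984}{112055196588751215}$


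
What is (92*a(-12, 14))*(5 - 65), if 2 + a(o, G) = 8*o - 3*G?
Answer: 772800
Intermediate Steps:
a(o, G) = -2 - 3*G + 8*o (a(o, G) = -2 + (8*o - 3*G) = -2 + (-3*G + 8*o) = -2 - 3*G + 8*o)
(92*a(-12, 14))*(5 - 65) = (92*(-2 - 3*14 + 8*(-12)))*(5 - 65) = (92*(-2 - 42 - 96))*(-60) = (92*(-140))*(-60) = -12880*(-60) = 772800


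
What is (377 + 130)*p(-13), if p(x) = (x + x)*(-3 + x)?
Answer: 210912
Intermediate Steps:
p(x) = 2*x*(-3 + x) (p(x) = (2*x)*(-3 + x) = 2*x*(-3 + x))
(377 + 130)*p(-13) = (377 + 130)*(2*(-13)*(-3 - 13)) = 507*(2*(-13)*(-16)) = 507*416 = 210912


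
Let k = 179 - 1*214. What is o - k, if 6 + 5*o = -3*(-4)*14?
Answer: 337/5 ≈ 67.400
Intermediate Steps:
k = -35 (k = 179 - 214 = -35)
o = 162/5 (o = -6/5 + (-3*(-4)*14)/5 = -6/5 + (12*14)/5 = -6/5 + (1/5)*168 = -6/5 + 168/5 = 162/5 ≈ 32.400)
o - k = 162/5 - 1*(-35) = 162/5 + 35 = 337/5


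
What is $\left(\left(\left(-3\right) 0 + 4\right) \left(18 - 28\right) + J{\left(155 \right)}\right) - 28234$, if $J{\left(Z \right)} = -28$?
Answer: $-28302$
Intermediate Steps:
$\left(\left(\left(-3\right) 0 + 4\right) \left(18 - 28\right) + J{\left(155 \right)}\right) - 28234 = \left(\left(\left(-3\right) 0 + 4\right) \left(18 - 28\right) - 28\right) - 28234 = \left(\left(0 + 4\right) \left(-10\right) - 28\right) - 28234 = \left(4 \left(-10\right) - 28\right) - 28234 = \left(-40 - 28\right) - 28234 = -68 - 28234 = -28302$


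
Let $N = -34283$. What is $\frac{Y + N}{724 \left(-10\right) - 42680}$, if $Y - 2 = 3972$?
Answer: $\frac{10103}{16640} \approx 0.60715$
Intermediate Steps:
$Y = 3974$ ($Y = 2 + 3972 = 3974$)
$\frac{Y + N}{724 \left(-10\right) - 42680} = \frac{3974 - 34283}{724 \left(-10\right) - 42680} = - \frac{30309}{-7240 - 42680} = - \frac{30309}{-49920} = \left(-30309\right) \left(- \frac{1}{49920}\right) = \frac{10103}{16640}$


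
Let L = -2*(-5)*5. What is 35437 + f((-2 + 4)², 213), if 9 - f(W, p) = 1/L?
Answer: 1772299/50 ≈ 35446.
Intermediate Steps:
L = 50 (L = 10*5 = 50)
f(W, p) = 449/50 (f(W, p) = 9 - 1/50 = 449/50)
35437 + f((-2 + 4)², 213) = 35437 + 449/50 = 1772299/50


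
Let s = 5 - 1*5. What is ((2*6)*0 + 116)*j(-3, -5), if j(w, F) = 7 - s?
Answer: 812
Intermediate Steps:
s = 0 (s = 5 - 5 = 0)
j(w, F) = 7 (j(w, F) = 7 - 1*0 = 7 + 0 = 7)
((2*6)*0 + 116)*j(-3, -5) = ((2*6)*0 + 116)*7 = (12*0 + 116)*7 = (0 + 116)*7 = 116*7 = 812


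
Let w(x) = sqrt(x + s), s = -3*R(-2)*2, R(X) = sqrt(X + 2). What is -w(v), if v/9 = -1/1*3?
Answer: -3*I*sqrt(3) ≈ -5.1962*I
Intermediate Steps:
R(X) = sqrt(2 + X)
s = 0 (s = -3*sqrt(2 - 2)*2 = -3*sqrt(0)*2 = -3*0*2 = 0*2 = 0)
v = -27 (v = 9*(-1/1*3) = 9*(-1*1*3) = 9*(-1*3) = 9*(-3) = -27)
w(x) = sqrt(x) (w(x) = sqrt(x + 0) = sqrt(x))
-w(v) = -sqrt(-27) = -3*I*sqrt(3)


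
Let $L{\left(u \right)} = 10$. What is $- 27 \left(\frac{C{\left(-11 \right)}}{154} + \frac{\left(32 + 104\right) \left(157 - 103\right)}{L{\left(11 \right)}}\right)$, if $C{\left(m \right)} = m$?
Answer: $- \frac{1387881}{70} \approx -19827.0$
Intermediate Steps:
$- 27 \left(\frac{C{\left(-11 \right)}}{154} + \frac{\left(32 + 104\right) \left(157 - 103\right)}{L{\left(11 \right)}}\right) = - 27 \left(- \frac{11}{154} + \frac{\left(32 + 104\right) \left(157 - 103\right)}{10}\right) = - 27 \left(\left(-11\right) \frac{1}{154} + 136 \cdot 54 \cdot \frac{1}{10}\right) = - 27 \left(- \frac{1}{14} + 7344 \cdot \frac{1}{10}\right) = - 27 \left(- \frac{1}{14} + \frac{3672}{5}\right) = \left(-27\right) \frac{51403}{70} = - \frac{1387881}{70}$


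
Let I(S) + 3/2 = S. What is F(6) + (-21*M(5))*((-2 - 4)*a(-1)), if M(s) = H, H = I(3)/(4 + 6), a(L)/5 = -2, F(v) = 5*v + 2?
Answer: -157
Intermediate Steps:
I(S) = -3/2 + S
F(v) = 2 + 5*v
a(L) = -10 (a(L) = 5*(-2) = -10)
H = 3/20 (H = (-3/2 + 3)/(4 + 6) = (3/2)/10 = (3/2)*(1/10) = 3/20 ≈ 0.15000)
M(s) = 3/20
F(6) + (-21*M(5))*((-2 - 4)*a(-1)) = (2 + 5*6) + (-21*3/20)*((-2 - 4)*(-10)) = (2 + 30) - (-189)*(-10)/10 = 32 - 63/20*60 = 32 - 189 = -157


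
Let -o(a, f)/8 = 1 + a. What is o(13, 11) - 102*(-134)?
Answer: 13556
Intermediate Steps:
o(a, f) = -8 - 8*a (o(a, f) = -8*(1 + a) = -8 - 8*a)
o(13, 11) - 102*(-134) = (-8 - 8*13) - 102*(-134) = (-8 - 104) + 13668 = -112 + 13668 = 13556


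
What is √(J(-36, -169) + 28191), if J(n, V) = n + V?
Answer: √27986 ≈ 167.29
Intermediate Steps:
J(n, V) = V + n
√(J(-36, -169) + 28191) = √((-169 - 36) + 28191) = √(-205 + 28191) = √27986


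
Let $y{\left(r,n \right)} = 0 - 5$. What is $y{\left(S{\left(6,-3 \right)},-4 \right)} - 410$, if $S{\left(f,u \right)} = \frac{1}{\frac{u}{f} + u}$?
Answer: $-415$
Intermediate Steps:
$S{\left(f,u \right)} = \frac{1}{u + \frac{u}{f}}$
$y{\left(r,n \right)} = -5$
$y{\left(S{\left(6,-3 \right)},-4 \right)} - 410 = -5 - 410 = -415$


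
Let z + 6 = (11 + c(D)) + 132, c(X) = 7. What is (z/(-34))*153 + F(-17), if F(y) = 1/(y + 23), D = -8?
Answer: -3887/6 ≈ -647.83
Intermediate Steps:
z = 144 (z = -6 + ((11 + 7) + 132) = -6 + (18 + 132) = -6 + 150 = 144)
F(y) = 1/(23 + y)
(z/(-34))*153 + F(-17) = (144/(-34))*153 + 1/(23 - 17) = (144*(-1/34))*153 + 1/6 = -72/17*153 + ⅙ = -648 + ⅙ = -3887/6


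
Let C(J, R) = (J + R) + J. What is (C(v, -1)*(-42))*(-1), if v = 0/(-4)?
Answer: -42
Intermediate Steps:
v = 0 (v = 0*(-¼) = 0)
C(J, R) = R + 2*J
(C(v, -1)*(-42))*(-1) = ((-1 + 2*0)*(-42))*(-1) = ((-1 + 0)*(-42))*(-1) = -1*(-42)*(-1) = 42*(-1) = -42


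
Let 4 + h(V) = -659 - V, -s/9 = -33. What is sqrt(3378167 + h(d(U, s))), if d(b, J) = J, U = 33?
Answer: sqrt(3377207) ≈ 1837.7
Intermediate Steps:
s = 297 (s = -9*(-33) = 297)
h(V) = -663 - V (h(V) = -4 + (-659 - V) = -663 - V)
sqrt(3378167 + h(d(U, s))) = sqrt(3378167 + (-663 - 1*297)) = sqrt(3378167 + (-663 - 297)) = sqrt(3378167 - 960) = sqrt(3377207)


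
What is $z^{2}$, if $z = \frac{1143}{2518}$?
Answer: $\frac{1306449}{6340324} \approx 0.20605$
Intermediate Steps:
$z = \frac{1143}{2518}$ ($z = 1143 \cdot \frac{1}{2518} = \frac{1143}{2518} \approx 0.45393$)
$z^{2} = \left(\frac{1143}{2518}\right)^{2} = \frac{1306449}{6340324}$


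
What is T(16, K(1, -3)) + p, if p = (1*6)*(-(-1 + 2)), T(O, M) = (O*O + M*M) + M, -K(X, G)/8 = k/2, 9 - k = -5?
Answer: 3330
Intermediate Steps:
k = 14 (k = 9 - 1*(-5) = 9 + 5 = 14)
K(X, G) = -56 (K(X, G) = -112/2 = -8*7 = -56)
T(O, M) = M + M**2 + O**2 (T(O, M) = (O**2 + M**2) + M = (M**2 + O**2) + M = M + M**2 + O**2)
p = -6 (p = 6*(-1*1) = 6*(-1) = -6)
T(16, K(1, -3)) + p = (-56 + (-56)**2 + 16**2) - 6 = (-56 + 3136 + 256) - 6 = 3336 - 6 = 3330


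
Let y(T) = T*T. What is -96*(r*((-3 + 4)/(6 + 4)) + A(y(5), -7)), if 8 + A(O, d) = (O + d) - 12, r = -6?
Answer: 1248/5 ≈ 249.60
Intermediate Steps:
y(T) = T²
A(O, d) = -20 + O + d (A(O, d) = -8 + ((O + d) - 12) = -8 + (-12 + O + d) = -20 + O + d)
-96*(r*((-3 + 4)/(6 + 4)) + A(y(5), -7)) = -96*(-6*(-3 + 4)/(6 + 4) + (-20 + 5² - 7)) = -96*(-6/10 + (-20 + 25 - 7)) = -96*(-6/10 - 2) = -96*(-6*⅒ - 2) = -96*(-⅗ - 2) = -96*(-13/5) = 1248/5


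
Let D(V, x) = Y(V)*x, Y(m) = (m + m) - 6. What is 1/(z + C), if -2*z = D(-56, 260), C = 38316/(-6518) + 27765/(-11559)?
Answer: 12556927/192519282361 ≈ 6.5224e-5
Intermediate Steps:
Y(m) = -6 + 2*m (Y(m) = 2*m - 6 = -6 + 2*m)
D(V, x) = x*(-6 + 2*V) (D(V, x) = (-6 + 2*V)*x = x*(-6 + 2*V))
C = -103977819/12556927 (C = 38316*(-1/6518) + 27765*(-1/11559) = -19158/3259 - 9255/3853 = -103977819/12556927 ≈ -8.2805)
z = 15340 (z = -260*(-3 - 56) = -260*(-59) = -½*(-30680) = 15340)
1/(z + C) = 1/(15340 - 103977819/12556927) = 1/(192519282361/12556927) = 12556927/192519282361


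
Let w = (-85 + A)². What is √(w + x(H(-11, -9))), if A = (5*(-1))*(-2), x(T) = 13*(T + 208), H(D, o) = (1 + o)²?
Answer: √9161 ≈ 95.713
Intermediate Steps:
x(T) = 2704 + 13*T (x(T) = 13*(208 + T) = 2704 + 13*T)
A = 10 (A = -5*(-2) = 10)
w = 5625 (w = (-85 + 10)² = (-75)² = 5625)
√(w + x(H(-11, -9))) = √(5625 + (2704 + 13*(1 - 9)²)) = √(5625 + (2704 + 13*(-8)²)) = √(5625 + (2704 + 13*64)) = √(5625 + (2704 + 832)) = √(5625 + 3536) = √9161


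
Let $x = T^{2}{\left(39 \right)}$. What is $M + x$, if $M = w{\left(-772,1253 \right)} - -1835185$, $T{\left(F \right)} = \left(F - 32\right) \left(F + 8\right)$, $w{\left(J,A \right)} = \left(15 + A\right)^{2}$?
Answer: $3551250$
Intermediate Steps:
$T{\left(F \right)} = \left(-32 + F\right) \left(8 + F\right)$
$M = 3443009$ ($M = \left(15 + 1253\right)^{2} - -1835185 = 1268^{2} + 1835185 = 1607824 + 1835185 = 3443009$)
$x = 108241$ ($x = \left(-256 + 39^{2} - 936\right)^{2} = \left(-256 + 1521 - 936\right)^{2} = 329^{2} = 108241$)
$M + x = 3443009 + 108241 = 3551250$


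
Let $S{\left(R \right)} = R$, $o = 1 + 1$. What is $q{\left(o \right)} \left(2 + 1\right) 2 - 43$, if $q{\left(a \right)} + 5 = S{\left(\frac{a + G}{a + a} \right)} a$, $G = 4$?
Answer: $-55$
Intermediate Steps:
$o = 2$
$q{\left(a \right)} = -3 + \frac{a}{2}$ ($q{\left(a \right)} = -5 + \frac{a + 4}{a + a} a = -5 + \frac{4 + a}{2 a} a = -5 + \left(2 + \frac{a}{2}\right) = -3 + \frac{a}{2}$)
$q{\left(o \right)} \left(2 + 1\right) 2 - 43 = \left(-3 + \frac{1}{2} \cdot 2\right) \left(2 + 1\right) 2 - 43 = \left(-3 + 1\right) 3 \cdot 2 - 43 = \left(-2\right) 6 - 43 = -12 - 43 = -55$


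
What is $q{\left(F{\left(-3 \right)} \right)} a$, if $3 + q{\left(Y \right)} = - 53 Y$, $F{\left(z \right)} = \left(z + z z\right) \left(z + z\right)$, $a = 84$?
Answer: $160020$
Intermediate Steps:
$F{\left(z \right)} = 2 z \left(z + z^{2}\right)$ ($F{\left(z \right)} = \left(z + z^{2}\right) 2 z = 2 z \left(z + z^{2}\right)$)
$q{\left(Y \right)} = -3 - 53 Y$
$q{\left(F{\left(-3 \right)} \right)} a = \left(-3 - 53 \cdot 2 \left(-3\right)^{2} \left(1 - 3\right)\right) 84 = \left(-3 - 53 \cdot 2 \cdot 9 \left(-2\right)\right) 84 = \left(-3 - -1908\right) 84 = \left(-3 + 1908\right) 84 = 1905 \cdot 84 = 160020$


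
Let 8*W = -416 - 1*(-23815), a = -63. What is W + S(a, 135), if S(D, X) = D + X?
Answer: 23975/8 ≈ 2996.9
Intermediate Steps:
W = 23399/8 (W = (-416 - 1*(-23815))/8 = (-416 + 23815)/8 = (⅛)*23399 = 23399/8 ≈ 2924.9)
W + S(a, 135) = 23399/8 + (-63 + 135) = 23399/8 + 72 = 23975/8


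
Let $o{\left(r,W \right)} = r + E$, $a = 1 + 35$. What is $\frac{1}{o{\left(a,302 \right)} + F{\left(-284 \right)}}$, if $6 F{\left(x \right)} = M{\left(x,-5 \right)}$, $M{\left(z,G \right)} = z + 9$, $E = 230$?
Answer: $\frac{6}{1321} \approx 0.004542$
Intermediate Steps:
$M{\left(z,G \right)} = 9 + z$
$F{\left(x \right)} = \frac{3}{2} + \frac{x}{6}$ ($F{\left(x \right)} = \frac{9 + x}{6} = \frac{3}{2} + \frac{x}{6}$)
$a = 36$
$o{\left(r,W \right)} = 230 + r$ ($o{\left(r,W \right)} = r + 230 = 230 + r$)
$\frac{1}{o{\left(a,302 \right)} + F{\left(-284 \right)}} = \frac{1}{\left(230 + 36\right) + \left(\frac{3}{2} + \frac{1}{6} \left(-284\right)\right)} = \frac{1}{266 + \left(\frac{3}{2} - \frac{142}{3}\right)} = \frac{1}{266 - \frac{275}{6}} = \frac{1}{\frac{1321}{6}} = \frac{6}{1321}$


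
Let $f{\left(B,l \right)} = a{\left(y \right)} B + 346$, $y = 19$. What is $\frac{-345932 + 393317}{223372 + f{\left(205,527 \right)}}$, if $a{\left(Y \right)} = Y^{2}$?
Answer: $\frac{15795}{99241} \approx 0.15916$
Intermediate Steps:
$f{\left(B,l \right)} = 346 + 361 B$ ($f{\left(B,l \right)} = 19^{2} B + 346 = 361 B + 346 = 346 + 361 B$)
$\frac{-345932 + 393317}{223372 + f{\left(205,527 \right)}} = \frac{-345932 + 393317}{223372 + \left(346 + 361 \cdot 205\right)} = \frac{47385}{223372 + \left(346 + 74005\right)} = \frac{47385}{223372 + 74351} = \frac{47385}{297723} = 47385 \cdot \frac{1}{297723} = \frac{15795}{99241}$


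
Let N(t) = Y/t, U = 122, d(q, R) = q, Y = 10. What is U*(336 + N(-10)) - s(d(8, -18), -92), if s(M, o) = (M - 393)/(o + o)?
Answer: 7519695/184 ≈ 40868.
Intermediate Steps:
s(M, o) = (-393 + M)/(2*o) (s(M, o) = (-393 + M)/((2*o)) = (-393 + M)*(1/(2*o)) = (-393 + M)/(2*o))
N(t) = 10/t
U*(336 + N(-10)) - s(d(8, -18), -92) = 122*(336 + 10/(-10)) - (-393 + 8)/(2*(-92)) = 122*(336 + 10*(-⅒)) - (-1)*(-385)/(2*92) = 122*(336 - 1) - 1*385/184 = 122*335 - 385/184 = 40870 - 385/184 = 7519695/184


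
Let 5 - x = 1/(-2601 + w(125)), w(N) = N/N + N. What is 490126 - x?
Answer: 1213049474/2475 ≈ 4.9012e+5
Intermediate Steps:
w(N) = 1 + N
x = 12376/2475 (x = 5 - 1/(-2601 + (1 + 125)) = 5 - 1/(-2601 + 126) = 5 - 1/(-2475) = 5 - 1*(-1/2475) = 5 + 1/2475 = 12376/2475 ≈ 5.0004)
490126 - x = 490126 - 1*12376/2475 = 490126 - 12376/2475 = 1213049474/2475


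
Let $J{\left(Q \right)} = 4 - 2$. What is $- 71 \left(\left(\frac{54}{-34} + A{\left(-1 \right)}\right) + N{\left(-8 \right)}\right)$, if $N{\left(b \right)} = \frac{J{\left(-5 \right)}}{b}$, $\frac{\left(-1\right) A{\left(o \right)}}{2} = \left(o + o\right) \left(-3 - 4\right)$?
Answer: $\frac{144059}{68} \approx 2118.5$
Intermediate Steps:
$A{\left(o \right)} = 28 o$ ($A{\left(o \right)} = - 2 \left(o + o\right) \left(-3 - 4\right) = - 2 \cdot 2 o \left(-7\right) = - 2 \left(- 14 o\right) = 28 o$)
$J{\left(Q \right)} = 2$ ($J{\left(Q \right)} = 4 - 2 = 2$)
$N{\left(b \right)} = \frac{2}{b}$
$- 71 \left(\left(\frac{54}{-34} + A{\left(-1 \right)}\right) + N{\left(-8 \right)}\right) = - 71 \left(\left(\frac{54}{-34} + 28 \left(-1\right)\right) + \frac{2}{-8}\right) = - 71 \left(\left(54 \left(- \frac{1}{34}\right) - 28\right) + 2 \left(- \frac{1}{8}\right)\right) = - 71 \left(\left(- \frac{27}{17} - 28\right) - \frac{1}{4}\right) = - 71 \left(- \frac{503}{17} - \frac{1}{4}\right) = \left(-71\right) \left(- \frac{2029}{68}\right) = \frac{144059}{68}$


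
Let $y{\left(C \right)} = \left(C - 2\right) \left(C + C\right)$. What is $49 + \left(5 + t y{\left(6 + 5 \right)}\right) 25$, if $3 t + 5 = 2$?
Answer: $-4776$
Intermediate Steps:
$t = -1$ ($t = - \frac{5}{3} + \frac{1}{3} \cdot 2 = - \frac{5}{3} + \frac{2}{3} = -1$)
$y{\left(C \right)} = 2 C \left(-2 + C\right)$ ($y{\left(C \right)} = \left(-2 + C\right) 2 C = 2 C \left(-2 + C\right)$)
$49 + \left(5 + t y{\left(6 + 5 \right)}\right) 25 = 49 + \left(5 - 2 \left(6 + 5\right) \left(-2 + \left(6 + 5\right)\right)\right) 25 = 49 + \left(5 - 2 \cdot 11 \left(-2 + 11\right)\right) 25 = 49 + \left(5 - 2 \cdot 11 \cdot 9\right) 25 = 49 + \left(5 - 198\right) 25 = 49 - 4825 = -4776$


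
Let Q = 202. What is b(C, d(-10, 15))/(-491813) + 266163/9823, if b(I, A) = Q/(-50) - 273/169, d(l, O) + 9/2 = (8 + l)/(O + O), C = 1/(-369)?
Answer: 42543305698349/1570100707175 ≈ 27.096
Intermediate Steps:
C = -1/369 ≈ -0.0027100
d(l, O) = -9/2 + (8 + l)/(2*O) (d(l, O) = -9/2 + (8 + l)/(O + O) = -9/2 + (8 + l)/((2*O)) = -9/2 + (8 + l)*(1/(2*O)) = -9/2 + (8 + l)/(2*O))
b(I, A) = -1838/325 (b(I, A) = 202/(-50) - 273/169 = 202*(-1/50) - 273*1/169 = -101/25 - 21/13 = -1838/325)
b(C, d(-10, 15))/(-491813) + 266163/9823 = -1838/325/(-491813) + 266163/9823 = -1838/325*(-1/491813) + 266163*(1/9823) = 1838/159839225 + 266163/9823 = 42543305698349/1570100707175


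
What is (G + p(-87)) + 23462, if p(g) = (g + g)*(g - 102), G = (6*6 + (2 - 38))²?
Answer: 56348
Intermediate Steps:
G = 0 (G = (36 - 36)² = 0² = 0)
p(g) = 2*g*(-102 + g) (p(g) = (2*g)*(-102 + g) = 2*g*(-102 + g))
(G + p(-87)) + 23462 = (0 + 2*(-87)*(-102 - 87)) + 23462 = (0 + 2*(-87)*(-189)) + 23462 = (0 + 32886) + 23462 = 32886 + 23462 = 56348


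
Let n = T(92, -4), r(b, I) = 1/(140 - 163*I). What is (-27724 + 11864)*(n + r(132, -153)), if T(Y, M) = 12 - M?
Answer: -6364062900/25079 ≈ -2.5376e+5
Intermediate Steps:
n = 16 (n = 12 - 1*(-4) = 12 + 4 = 16)
(-27724 + 11864)*(n + r(132, -153)) = (-27724 + 11864)*(16 - 1/(-140 + 163*(-153))) = -15860*(16 - 1/(-140 - 24939)) = -15860*(16 - 1/(-25079)) = -15860*(16 - 1*(-1/25079)) = -15860*(16 + 1/25079) = -15860*401265/25079 = -6364062900/25079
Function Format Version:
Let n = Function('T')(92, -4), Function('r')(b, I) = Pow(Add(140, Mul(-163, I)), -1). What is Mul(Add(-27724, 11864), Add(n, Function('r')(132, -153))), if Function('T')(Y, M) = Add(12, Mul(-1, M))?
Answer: Rational(-6364062900, 25079) ≈ -2.5376e+5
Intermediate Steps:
n = 16 (n = Add(12, Mul(-1, -4)) = Add(12, 4) = 16)
Mul(Add(-27724, 11864), Add(n, Function('r')(132, -153))) = Mul(Add(-27724, 11864), Add(16, Mul(-1, Pow(Add(-140, Mul(163, -153)), -1)))) = Mul(-15860, Add(16, Mul(-1, Pow(Add(-140, -24939), -1)))) = Mul(-15860, Add(16, Mul(-1, Pow(-25079, -1)))) = Mul(-15860, Add(16, Mul(-1, Rational(-1, 25079)))) = Mul(-15860, Add(16, Rational(1, 25079))) = Mul(-15860, Rational(401265, 25079)) = Rational(-6364062900, 25079)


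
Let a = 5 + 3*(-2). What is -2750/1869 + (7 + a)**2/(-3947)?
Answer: -10921534/7376943 ≈ -1.4805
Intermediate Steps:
a = -1 (a = 5 - 6 = -1)
-2750/1869 + (7 + a)**2/(-3947) = -2750/1869 + (7 - 1)**2/(-3947) = -2750*1/1869 + 6**2*(-1/3947) = -2750/1869 + 36*(-1/3947) = -2750/1869 - 36/3947 = -10921534/7376943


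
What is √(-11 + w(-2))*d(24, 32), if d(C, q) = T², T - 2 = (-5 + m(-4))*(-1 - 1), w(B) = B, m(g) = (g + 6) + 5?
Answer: 4*I*√13 ≈ 14.422*I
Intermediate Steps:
m(g) = 11 + g (m(g) = (6 + g) + 5 = 11 + g)
T = -2 (T = 2 + (-5 + (11 - 4))*(-1 - 1) = 2 + (-5 + 7)*(-2) = 2 + 2*(-2) = 2 - 4 = -2)
d(C, q) = 4 (d(C, q) = (-2)² = 4)
√(-11 + w(-2))*d(24, 32) = √(-11 - 2)*4 = √(-13)*4 = (I*√13)*4 = 4*I*√13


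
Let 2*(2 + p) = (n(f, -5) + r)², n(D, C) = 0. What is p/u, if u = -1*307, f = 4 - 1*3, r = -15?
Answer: -221/614 ≈ -0.35993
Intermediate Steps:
f = 1 (f = 4 - 3 = 1)
u = -307
p = 221/2 (p = -2 + (0 - 15)²/2 = -2 + (½)*(-15)² = -2 + (½)*225 = -2 + 225/2 = 221/2 ≈ 110.50)
p/u = (221/2)/(-307) = (221/2)*(-1/307) = -221/614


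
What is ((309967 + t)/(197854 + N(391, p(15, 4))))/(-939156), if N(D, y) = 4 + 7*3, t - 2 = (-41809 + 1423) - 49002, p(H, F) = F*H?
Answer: -73527/61946416708 ≈ -1.1869e-6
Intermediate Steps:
t = -89386 (t = 2 + ((-41809 + 1423) - 49002) = 2 + (-40386 - 49002) = 2 - 89388 = -89386)
N(D, y) = 25 (N(D, y) = 4 + 21 = 25)
((309967 + t)/(197854 + N(391, p(15, 4))))/(-939156) = ((309967 - 89386)/(197854 + 25))/(-939156) = (220581/197879)*(-1/939156) = -73527/61946416708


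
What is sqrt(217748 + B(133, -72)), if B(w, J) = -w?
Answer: sqrt(217615) ≈ 466.49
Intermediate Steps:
sqrt(217748 + B(133, -72)) = sqrt(217748 - 1*133) = sqrt(217748 - 133) = sqrt(217615)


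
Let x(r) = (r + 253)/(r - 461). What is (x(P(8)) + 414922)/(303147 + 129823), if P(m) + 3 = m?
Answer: 31534029/32905720 ≈ 0.95831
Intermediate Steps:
P(m) = -3 + m
x(r) = (253 + r)/(-461 + r)
(x(P(8)) + 414922)/(303147 + 129823) = ((253 + (-3 + 8))/(-461 + (-3 + 8)) + 414922)/(303147 + 129823) = ((253 + 5)/(-461 + 5) + 414922)/432970 = (258/(-456) + 414922)*(1/432970) = (-1/456*258 + 414922)*(1/432970) = (-43/76 + 414922)*(1/432970) = (31534029/76)*(1/432970) = 31534029/32905720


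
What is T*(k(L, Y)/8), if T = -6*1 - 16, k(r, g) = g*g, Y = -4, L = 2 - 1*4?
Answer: -44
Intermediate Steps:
L = -2 (L = 2 - 4 = -2)
k(r, g) = g**2
T = -22 (T = -6 - 16 = -22)
T*(k(L, Y)/8) = -22*(-4)**2/8 = -352/8 = -22*2 = -44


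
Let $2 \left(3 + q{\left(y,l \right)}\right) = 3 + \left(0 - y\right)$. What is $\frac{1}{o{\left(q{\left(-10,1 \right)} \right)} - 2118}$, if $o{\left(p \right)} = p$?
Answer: $- \frac{2}{4229} \approx -0.00047293$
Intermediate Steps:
$q{\left(y,l \right)} = - \frac{3}{2} - \frac{y}{2}$ ($q{\left(y,l \right)} = -3 + \frac{3 + \left(0 - y\right)}{2} = -3 + \frac{3 - y}{2} = -3 - \left(- \frac{3}{2} + \frac{y}{2}\right) = - \frac{3}{2} - \frac{y}{2}$)
$\frac{1}{o{\left(q{\left(-10,1 \right)} \right)} - 2118} = \frac{1}{\left(- \frac{3}{2} - -5\right) - 2118} = \frac{1}{\left(- \frac{3}{2} + 5\right) - 2118} = \frac{1}{\frac{7}{2} - 2118} = \frac{1}{- \frac{4229}{2}} = - \frac{2}{4229}$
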